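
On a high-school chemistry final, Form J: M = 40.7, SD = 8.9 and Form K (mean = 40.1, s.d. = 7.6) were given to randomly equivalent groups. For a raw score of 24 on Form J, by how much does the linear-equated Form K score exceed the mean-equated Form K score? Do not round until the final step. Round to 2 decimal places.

Mean-equated: 24 + (40.1 − 40.7) = 23.40
Linear-equated: (7.6/8.9)(24 − 40.7) + 40.1 = 25.839
Difference = 25.839 − 23.40 = 2.44

2.44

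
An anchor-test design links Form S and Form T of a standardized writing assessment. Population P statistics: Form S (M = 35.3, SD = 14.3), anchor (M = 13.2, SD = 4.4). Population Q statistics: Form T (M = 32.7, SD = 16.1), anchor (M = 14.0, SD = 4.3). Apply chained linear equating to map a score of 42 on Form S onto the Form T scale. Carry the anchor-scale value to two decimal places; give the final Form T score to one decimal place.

37.4

Form S → anchor (Population P): v = (4.4/14.3)(42 − 35.3) + 13.2 = 15.26
anchor → Form T (Population Q): y = (16.1/4.3)(15.26 − 14.0) + 32.7 = 37.4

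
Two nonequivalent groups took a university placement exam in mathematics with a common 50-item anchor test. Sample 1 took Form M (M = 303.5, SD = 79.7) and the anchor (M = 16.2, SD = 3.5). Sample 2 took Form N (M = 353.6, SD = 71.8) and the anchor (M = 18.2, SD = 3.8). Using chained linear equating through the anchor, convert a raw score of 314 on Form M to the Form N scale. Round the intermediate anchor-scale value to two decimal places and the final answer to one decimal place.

324.5

Form M → anchor (Sample 1): v = (3.5/79.7)(314 − 303.5) + 16.2 = 16.66
anchor → Form N (Sample 2): y = (71.8/3.8)(16.66 − 18.2) + 353.6 = 324.5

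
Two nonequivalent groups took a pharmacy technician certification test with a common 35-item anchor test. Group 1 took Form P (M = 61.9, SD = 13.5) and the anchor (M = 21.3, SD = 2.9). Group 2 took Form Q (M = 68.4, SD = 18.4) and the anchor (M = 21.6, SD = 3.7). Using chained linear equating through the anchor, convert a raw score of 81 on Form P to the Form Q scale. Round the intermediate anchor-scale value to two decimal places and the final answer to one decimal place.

87.3

Form P → anchor (Group 1): v = (2.9/13.5)(81 − 61.9) + 21.3 = 25.40
anchor → Form Q (Group 2): y = (18.4/3.7)(25.40 − 21.6) + 68.4 = 87.3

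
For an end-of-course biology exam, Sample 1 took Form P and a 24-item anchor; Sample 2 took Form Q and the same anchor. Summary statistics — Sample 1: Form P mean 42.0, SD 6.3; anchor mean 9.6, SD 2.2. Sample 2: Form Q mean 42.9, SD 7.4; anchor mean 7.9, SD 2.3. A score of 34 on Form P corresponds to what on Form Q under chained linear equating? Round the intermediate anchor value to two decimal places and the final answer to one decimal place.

Form P → anchor (Sample 1): v = (2.2/6.3)(34 − 42.0) + 9.6 = 6.81
anchor → Form Q (Sample 2): y = (7.4/2.3)(6.81 − 7.9) + 42.9 = 39.4

39.4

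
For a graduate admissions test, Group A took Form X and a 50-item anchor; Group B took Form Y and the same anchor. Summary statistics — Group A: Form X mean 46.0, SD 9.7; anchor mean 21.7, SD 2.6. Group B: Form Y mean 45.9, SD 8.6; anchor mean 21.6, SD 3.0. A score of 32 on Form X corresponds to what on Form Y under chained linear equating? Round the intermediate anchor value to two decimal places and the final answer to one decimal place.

Form X → anchor (Group A): v = (2.6/9.7)(32 − 46.0) + 21.7 = 17.95
anchor → Form Y (Group B): y = (8.6/3.0)(17.95 − 21.6) + 45.9 = 35.4

35.4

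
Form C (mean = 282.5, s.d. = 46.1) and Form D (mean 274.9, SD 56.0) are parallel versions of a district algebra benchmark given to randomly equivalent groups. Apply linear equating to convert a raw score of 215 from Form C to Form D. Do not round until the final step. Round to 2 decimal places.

Linear equating: y = (SD_Y/SD_X)(x − M_X) + M_Y
y = (56.0/46.1)(215 − 282.5) + 274.9
y = 1.214751 × -67.5 + 274.9 = -81.9957 + 274.9 = 192.90

192.90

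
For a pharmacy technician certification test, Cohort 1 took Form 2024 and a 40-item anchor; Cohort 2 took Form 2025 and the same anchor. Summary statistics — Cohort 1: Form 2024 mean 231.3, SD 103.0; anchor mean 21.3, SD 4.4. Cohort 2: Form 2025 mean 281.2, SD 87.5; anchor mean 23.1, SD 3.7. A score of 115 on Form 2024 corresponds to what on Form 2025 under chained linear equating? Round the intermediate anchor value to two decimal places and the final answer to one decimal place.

Form 2024 → anchor (Cohort 1): v = (4.4/103.0)(115 − 231.3) + 21.3 = 16.33
anchor → Form 2025 (Cohort 2): y = (87.5/3.7)(16.33 − 23.1) + 281.2 = 121.1

121.1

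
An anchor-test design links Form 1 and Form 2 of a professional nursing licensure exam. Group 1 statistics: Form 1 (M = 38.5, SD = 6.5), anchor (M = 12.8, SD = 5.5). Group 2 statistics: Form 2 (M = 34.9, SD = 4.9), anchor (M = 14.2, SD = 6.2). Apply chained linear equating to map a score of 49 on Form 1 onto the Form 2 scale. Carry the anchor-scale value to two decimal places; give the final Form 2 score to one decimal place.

Form 1 → anchor (Group 1): v = (5.5/6.5)(49 − 38.5) + 12.8 = 21.68
anchor → Form 2 (Group 2): y = (4.9/6.2)(21.68 − 14.2) + 34.9 = 40.8

40.8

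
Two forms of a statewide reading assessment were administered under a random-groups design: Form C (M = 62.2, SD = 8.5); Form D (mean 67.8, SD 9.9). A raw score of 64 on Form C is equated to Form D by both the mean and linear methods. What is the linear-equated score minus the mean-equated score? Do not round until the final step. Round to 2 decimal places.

0.30

Mean-equated: 64 + (67.8 − 62.2) = 69.60
Linear-equated: (9.9/8.5)(64 − 62.2) + 67.8 = 69.896
Difference = 69.896 − 69.60 = 0.30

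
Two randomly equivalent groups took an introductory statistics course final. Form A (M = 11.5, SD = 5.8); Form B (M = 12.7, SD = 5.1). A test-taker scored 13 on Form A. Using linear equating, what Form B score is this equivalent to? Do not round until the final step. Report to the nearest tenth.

Linear equating: y = (SD_Y/SD_X)(x − M_X) + M_Y
y = (5.1/5.8)(13 − 11.5) + 12.7
y = 0.879310 × 1.5 + 12.7 = 1.3190 + 12.7 = 14.0

14.0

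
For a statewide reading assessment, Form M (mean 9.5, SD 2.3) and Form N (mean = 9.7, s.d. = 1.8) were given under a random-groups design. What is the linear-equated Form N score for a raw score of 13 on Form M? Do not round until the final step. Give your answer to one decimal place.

Linear equating: y = (SD_Y/SD_X)(x − M_X) + M_Y
y = (1.8/2.3)(13 − 9.5) + 9.7
y = 0.782609 × 3.5 + 9.7 = 2.7391 + 9.7 = 12.4

12.4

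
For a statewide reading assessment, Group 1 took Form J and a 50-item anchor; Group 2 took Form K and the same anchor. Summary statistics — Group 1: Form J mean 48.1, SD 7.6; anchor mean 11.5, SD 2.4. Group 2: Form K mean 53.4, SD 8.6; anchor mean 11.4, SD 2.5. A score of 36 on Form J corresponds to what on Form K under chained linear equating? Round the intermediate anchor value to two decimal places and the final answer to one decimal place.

Form J → anchor (Group 1): v = (2.4/7.6)(36 − 48.1) + 11.5 = 7.68
anchor → Form K (Group 2): y = (8.6/2.5)(7.68 − 11.4) + 53.4 = 40.6

40.6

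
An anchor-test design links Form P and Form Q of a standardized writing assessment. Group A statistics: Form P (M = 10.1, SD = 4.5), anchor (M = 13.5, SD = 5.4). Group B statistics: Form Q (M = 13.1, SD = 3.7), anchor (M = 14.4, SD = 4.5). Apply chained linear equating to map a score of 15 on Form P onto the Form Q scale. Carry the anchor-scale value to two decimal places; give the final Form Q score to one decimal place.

Form P → anchor (Group A): v = (5.4/4.5)(15 − 10.1) + 13.5 = 19.38
anchor → Form Q (Group B): y = (3.7/4.5)(19.38 − 14.4) + 13.1 = 17.2

17.2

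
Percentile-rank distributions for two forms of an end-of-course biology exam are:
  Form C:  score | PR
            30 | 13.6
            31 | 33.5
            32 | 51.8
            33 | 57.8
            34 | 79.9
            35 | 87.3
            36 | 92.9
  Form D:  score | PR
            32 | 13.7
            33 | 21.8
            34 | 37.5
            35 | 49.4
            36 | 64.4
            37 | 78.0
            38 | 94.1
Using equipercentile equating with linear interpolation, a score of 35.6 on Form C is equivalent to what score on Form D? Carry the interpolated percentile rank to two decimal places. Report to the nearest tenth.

PR of 35.6 on Form C: 87.3 + (35.6 − 35)/(36 − 35) × (92.9 − 87.3) = 90.66
On Form D, PR 90.66 falls between score 37 (PR 78.0) and 38 (PR 94.1).
Interpolate: 37 + (90.66 − 78.0)/(94.1 − 78.0) × (38 − 37) = 37.8

37.8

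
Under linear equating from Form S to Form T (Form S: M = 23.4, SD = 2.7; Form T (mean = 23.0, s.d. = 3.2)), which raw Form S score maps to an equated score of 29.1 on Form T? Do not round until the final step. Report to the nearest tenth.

Invert y = (SD_Y/SD_X)(x − M_X) + M_Y:
x = (SD_X/SD_Y)(y − M_Y) + M_X = (2.7/3.2)(29.1 − 23.0) + 23.4
x = 0.843750 × 6.100 + 23.4 = 28.5

28.5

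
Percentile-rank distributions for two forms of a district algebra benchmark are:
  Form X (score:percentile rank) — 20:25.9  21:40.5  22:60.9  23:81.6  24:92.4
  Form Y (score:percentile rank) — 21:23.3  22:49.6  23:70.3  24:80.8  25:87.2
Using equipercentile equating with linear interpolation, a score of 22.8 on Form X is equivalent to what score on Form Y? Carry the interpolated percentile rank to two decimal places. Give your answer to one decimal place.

PR of 22.8 on Form X: 60.9 + (22.8 − 22)/(23 − 22) × (81.6 − 60.9) = 77.46
On Form Y, PR 77.46 falls between score 23 (PR 70.3) and 24 (PR 80.8).
Interpolate: 23 + (77.46 − 70.3)/(80.8 − 70.3) × (24 − 23) = 23.7

23.7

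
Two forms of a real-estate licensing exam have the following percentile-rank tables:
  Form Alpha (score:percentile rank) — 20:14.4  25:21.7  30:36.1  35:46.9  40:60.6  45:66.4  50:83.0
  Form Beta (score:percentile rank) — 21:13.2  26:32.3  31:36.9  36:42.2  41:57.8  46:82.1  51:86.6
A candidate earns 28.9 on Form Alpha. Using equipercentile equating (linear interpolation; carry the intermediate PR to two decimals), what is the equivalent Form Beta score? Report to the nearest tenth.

26.7

PR of 28.9 on Form Alpha: 21.7 + (28.9 − 25)/(30 − 25) × (36.1 − 21.7) = 32.93
On Form Beta, PR 32.93 falls between score 26 (PR 32.3) and 31 (PR 36.9).
Interpolate: 26 + (32.93 − 32.3)/(36.9 − 32.3) × (31 − 26) = 26.7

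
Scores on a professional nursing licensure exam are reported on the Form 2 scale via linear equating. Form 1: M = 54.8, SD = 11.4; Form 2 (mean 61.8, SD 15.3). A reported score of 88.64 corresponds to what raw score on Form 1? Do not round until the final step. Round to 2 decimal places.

74.80

Invert y = (SD_Y/SD_X)(x − M_X) + M_Y:
x = (SD_X/SD_Y)(y − M_Y) + M_X = (11.4/15.3)(88.64 − 61.8) + 54.8
x = 0.745098 × 26.840 + 54.8 = 74.80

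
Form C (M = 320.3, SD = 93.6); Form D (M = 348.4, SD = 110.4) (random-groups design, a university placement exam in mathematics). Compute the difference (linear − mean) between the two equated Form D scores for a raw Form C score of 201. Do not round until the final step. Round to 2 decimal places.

Mean-equated: 201 + (348.4 − 320.3) = 229.10
Linear-equated: (110.4/93.6)(201 − 320.3) + 348.4 = 207.687
Difference = 207.687 − 229.10 = -21.41

-21.41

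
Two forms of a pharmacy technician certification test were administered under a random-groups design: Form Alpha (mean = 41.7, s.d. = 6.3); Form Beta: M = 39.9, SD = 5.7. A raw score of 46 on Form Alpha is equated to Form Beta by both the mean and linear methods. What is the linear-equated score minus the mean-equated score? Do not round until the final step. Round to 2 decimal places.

-0.41

Mean-equated: 46 + (39.9 − 41.7) = 44.20
Linear-equated: (5.7/6.3)(46 − 41.7) + 39.9 = 43.790
Difference = 43.790 − 44.20 = -0.41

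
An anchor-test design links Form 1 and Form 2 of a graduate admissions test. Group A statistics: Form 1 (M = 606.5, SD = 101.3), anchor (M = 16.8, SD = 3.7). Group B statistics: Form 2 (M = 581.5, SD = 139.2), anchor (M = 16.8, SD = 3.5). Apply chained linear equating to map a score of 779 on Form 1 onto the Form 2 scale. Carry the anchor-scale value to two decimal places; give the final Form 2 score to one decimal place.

832.1

Form 1 → anchor (Group A): v = (3.7/101.3)(779 − 606.5) + 16.8 = 23.10
anchor → Form 2 (Group B): y = (139.2/3.5)(23.10 − 16.8) + 581.5 = 832.1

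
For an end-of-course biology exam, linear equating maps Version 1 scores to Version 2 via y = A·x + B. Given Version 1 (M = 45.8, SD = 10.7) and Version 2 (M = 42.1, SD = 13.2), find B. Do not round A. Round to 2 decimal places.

A = SD_Y / SD_X = 13.2 / 10.7 = 1.233645
B = M_Y − A·M_X = 42.1 − 1.233645 × 45.8 = -14.40

-14.40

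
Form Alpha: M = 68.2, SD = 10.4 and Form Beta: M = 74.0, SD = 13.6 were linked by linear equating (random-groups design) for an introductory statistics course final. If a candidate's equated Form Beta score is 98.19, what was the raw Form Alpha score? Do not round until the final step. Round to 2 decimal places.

Invert y = (SD_Y/SD_X)(x − M_X) + M_Y:
x = (SD_X/SD_Y)(y − M_Y) + M_X = (10.4/13.6)(98.19 − 74.0) + 68.2
x = 0.764706 × 24.190 + 68.2 = 86.70

86.70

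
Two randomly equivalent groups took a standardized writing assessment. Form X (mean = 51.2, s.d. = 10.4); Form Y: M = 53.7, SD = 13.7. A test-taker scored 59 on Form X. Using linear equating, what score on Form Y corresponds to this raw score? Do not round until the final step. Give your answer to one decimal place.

Linear equating: y = (SD_Y/SD_X)(x − M_X) + M_Y
y = (13.7/10.4)(59 − 51.2) + 53.7
y = 1.317308 × 7.8 + 53.7 = 10.2750 + 53.7 = 64.0

64.0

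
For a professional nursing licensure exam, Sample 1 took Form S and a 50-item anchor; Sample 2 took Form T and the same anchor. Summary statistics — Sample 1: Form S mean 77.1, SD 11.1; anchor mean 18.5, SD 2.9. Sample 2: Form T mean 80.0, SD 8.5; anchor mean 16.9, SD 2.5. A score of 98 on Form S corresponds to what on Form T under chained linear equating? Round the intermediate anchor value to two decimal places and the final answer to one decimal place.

Form S → anchor (Sample 1): v = (2.9/11.1)(98 − 77.1) + 18.5 = 23.96
anchor → Form T (Sample 2): y = (8.5/2.5)(23.96 − 16.9) + 80.0 = 104.0

104.0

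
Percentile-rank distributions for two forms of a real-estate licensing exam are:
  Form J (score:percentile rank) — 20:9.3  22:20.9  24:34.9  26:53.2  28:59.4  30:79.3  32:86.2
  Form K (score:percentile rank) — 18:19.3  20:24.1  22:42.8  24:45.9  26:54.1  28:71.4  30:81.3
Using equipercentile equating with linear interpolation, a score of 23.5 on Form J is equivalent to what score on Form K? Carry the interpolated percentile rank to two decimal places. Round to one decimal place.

20.8

PR of 23.5 on Form J: 20.9 + (23.5 − 22)/(24 − 22) × (34.9 − 20.9) = 31.40
On Form K, PR 31.40 falls between score 20 (PR 24.1) and 22 (PR 42.8).
Interpolate: 20 + (31.40 − 24.1)/(42.8 − 24.1) × (22 − 20) = 20.8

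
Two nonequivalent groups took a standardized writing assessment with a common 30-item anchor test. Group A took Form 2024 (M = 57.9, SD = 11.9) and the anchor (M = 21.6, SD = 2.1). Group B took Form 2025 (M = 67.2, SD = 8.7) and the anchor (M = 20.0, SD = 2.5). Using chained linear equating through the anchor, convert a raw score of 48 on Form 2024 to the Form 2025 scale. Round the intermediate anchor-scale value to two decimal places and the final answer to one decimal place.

66.7

Form 2024 → anchor (Group A): v = (2.1/11.9)(48 − 57.9) + 21.6 = 19.85
anchor → Form 2025 (Group B): y = (8.7/2.5)(19.85 − 20.0) + 67.2 = 66.7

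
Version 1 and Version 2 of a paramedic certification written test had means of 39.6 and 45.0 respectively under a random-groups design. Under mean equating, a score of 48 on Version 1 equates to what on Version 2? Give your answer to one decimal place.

Mean equating: y = x + (M_Y − M_X) = 48 + (45.0 − 39.6) = 53.4

53.4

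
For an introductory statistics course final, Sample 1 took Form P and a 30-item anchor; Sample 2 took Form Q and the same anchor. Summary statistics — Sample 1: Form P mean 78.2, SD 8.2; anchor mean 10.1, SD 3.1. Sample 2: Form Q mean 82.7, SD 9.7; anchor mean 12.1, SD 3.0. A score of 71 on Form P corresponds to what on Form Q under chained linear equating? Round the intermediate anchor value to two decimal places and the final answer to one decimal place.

Form P → anchor (Sample 1): v = (3.1/8.2)(71 − 78.2) + 10.1 = 7.38
anchor → Form Q (Sample 2): y = (9.7/3.0)(7.38 − 12.1) + 82.7 = 67.4

67.4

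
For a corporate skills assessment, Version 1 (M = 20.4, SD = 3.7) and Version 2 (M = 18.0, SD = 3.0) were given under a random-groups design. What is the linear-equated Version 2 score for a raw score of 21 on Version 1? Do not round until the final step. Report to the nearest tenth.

18.5

Linear equating: y = (SD_Y/SD_X)(x − M_X) + M_Y
y = (3.0/3.7)(21 − 20.4) + 18.0
y = 0.810811 × 0.6 + 18.0 = 0.4865 + 18.0 = 18.5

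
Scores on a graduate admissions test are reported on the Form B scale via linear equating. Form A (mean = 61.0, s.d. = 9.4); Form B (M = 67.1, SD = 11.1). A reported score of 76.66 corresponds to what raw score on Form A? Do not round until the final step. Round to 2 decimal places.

Invert y = (SD_Y/SD_X)(x − M_X) + M_Y:
x = (SD_X/SD_Y)(y − M_Y) + M_X = (9.4/11.1)(76.66 − 67.1) + 61.0
x = 0.846847 × 9.560 + 61.0 = 69.10

69.10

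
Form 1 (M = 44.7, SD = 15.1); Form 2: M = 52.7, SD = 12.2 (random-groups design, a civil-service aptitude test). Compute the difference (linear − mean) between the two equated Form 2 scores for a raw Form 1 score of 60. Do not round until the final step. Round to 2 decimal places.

Mean-equated: 60 + (52.7 − 44.7) = 68.00
Linear-equated: (12.2/15.1)(60 − 44.7) + 52.7 = 65.062
Difference = 65.062 − 68.00 = -2.94

-2.94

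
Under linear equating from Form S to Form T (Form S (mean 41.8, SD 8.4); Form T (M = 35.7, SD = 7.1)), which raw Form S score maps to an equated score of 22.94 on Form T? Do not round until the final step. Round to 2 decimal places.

Invert y = (SD_Y/SD_X)(x − M_X) + M_Y:
x = (SD_X/SD_Y)(y − M_Y) + M_X = (8.4/7.1)(22.94 − 35.7) + 41.8
x = 1.183099 × -12.760 + 41.8 = 26.70

26.70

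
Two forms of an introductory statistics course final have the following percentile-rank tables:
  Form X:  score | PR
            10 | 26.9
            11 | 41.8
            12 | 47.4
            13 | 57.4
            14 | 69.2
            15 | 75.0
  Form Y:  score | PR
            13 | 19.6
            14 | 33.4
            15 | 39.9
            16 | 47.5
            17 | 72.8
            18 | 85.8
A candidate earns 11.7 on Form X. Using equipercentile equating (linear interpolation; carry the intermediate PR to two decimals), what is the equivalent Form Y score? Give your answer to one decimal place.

15.8

PR of 11.7 on Form X: 41.8 + (11.7 − 11)/(12 − 11) × (47.4 − 41.8) = 45.72
On Form Y, PR 45.72 falls between score 15 (PR 39.9) and 16 (PR 47.5).
Interpolate: 15 + (45.72 − 39.9)/(47.5 − 39.9) × (16 − 15) = 15.8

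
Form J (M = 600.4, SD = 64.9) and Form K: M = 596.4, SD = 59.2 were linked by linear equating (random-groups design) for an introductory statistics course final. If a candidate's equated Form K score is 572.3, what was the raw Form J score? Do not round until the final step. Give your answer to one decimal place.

574.0

Invert y = (SD_Y/SD_X)(x − M_X) + M_Y:
x = (SD_X/SD_Y)(y − M_Y) + M_X = (64.9/59.2)(572.3 − 596.4) + 600.4
x = 1.096284 × -24.100 + 600.4 = 574.0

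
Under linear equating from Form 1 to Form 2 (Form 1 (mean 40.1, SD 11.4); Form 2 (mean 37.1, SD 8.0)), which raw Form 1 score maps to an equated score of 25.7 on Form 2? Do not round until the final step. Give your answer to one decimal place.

Invert y = (SD_Y/SD_X)(x − M_X) + M_Y:
x = (SD_X/SD_Y)(y − M_Y) + M_X = (11.4/8.0)(25.7 − 37.1) + 40.1
x = 1.425000 × -11.400 + 40.1 = 23.9

23.9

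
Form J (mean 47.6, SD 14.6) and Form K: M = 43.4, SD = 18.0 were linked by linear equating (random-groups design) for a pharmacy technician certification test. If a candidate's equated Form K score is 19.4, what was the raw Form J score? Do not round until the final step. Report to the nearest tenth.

Invert y = (SD_Y/SD_X)(x − M_X) + M_Y:
x = (SD_X/SD_Y)(y − M_Y) + M_X = (14.6/18.0)(19.4 − 43.4) + 47.6
x = 0.811111 × -24.000 + 47.6 = 28.1

28.1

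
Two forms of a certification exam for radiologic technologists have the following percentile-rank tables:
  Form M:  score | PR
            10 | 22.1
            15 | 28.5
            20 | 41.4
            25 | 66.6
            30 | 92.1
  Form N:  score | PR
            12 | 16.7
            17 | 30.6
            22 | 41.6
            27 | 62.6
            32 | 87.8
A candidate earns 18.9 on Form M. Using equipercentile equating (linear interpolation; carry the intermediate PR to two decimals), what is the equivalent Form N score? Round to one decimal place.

20.6

PR of 18.9 on Form M: 28.5 + (18.9 − 15)/(20 − 15) × (41.4 − 28.5) = 38.56
On Form N, PR 38.56 falls between score 17 (PR 30.6) and 22 (PR 41.6).
Interpolate: 17 + (38.56 − 30.6)/(41.6 − 30.6) × (22 − 17) = 20.6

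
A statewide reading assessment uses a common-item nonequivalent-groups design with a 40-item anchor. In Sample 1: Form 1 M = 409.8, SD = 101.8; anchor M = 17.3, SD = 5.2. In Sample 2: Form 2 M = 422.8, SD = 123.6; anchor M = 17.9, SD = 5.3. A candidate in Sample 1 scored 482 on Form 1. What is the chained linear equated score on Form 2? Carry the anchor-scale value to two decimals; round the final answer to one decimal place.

494.9

Form 1 → anchor (Sample 1): v = (5.2/101.8)(482 − 409.8) + 17.3 = 20.99
anchor → Form 2 (Sample 2): y = (123.6/5.3)(20.99 − 17.9) + 422.8 = 494.9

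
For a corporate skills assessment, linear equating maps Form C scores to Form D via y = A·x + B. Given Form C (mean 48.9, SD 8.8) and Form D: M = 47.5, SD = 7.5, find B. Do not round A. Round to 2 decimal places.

A = SD_Y / SD_X = 7.5 / 8.8 = 0.852273
B = M_Y − A·M_X = 47.5 − 0.852273 × 48.9 = 5.82

5.82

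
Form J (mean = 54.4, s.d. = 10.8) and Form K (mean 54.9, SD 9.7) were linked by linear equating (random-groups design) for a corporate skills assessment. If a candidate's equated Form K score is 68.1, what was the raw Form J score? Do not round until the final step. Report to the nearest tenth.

Invert y = (SD_Y/SD_X)(x − M_X) + M_Y:
x = (SD_X/SD_Y)(y − M_Y) + M_X = (10.8/9.7)(68.1 − 54.9) + 54.4
x = 1.113402 × 13.200 + 54.4 = 69.1

69.1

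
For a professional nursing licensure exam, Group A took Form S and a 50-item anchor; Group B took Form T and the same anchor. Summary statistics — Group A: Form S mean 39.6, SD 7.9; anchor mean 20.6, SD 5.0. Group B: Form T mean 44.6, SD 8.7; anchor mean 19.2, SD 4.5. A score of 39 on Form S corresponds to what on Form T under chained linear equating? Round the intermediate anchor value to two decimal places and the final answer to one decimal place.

Form S → anchor (Group A): v = (5.0/7.9)(39 − 39.6) + 20.6 = 20.22
anchor → Form T (Group B): y = (8.7/4.5)(20.22 − 19.2) + 44.6 = 46.6

46.6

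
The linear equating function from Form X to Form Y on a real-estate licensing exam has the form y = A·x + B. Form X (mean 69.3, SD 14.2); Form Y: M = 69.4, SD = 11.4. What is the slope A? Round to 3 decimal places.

0.803

A = SD_Y / SD_X = 11.4 / 14.2 = 0.803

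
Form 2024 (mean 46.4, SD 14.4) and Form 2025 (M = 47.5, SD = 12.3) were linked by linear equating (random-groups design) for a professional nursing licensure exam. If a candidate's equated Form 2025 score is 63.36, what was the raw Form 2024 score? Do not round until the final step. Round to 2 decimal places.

64.97

Invert y = (SD_Y/SD_X)(x − M_X) + M_Y:
x = (SD_X/SD_Y)(y − M_Y) + M_X = (14.4/12.3)(63.36 − 47.5) + 46.4
x = 1.170732 × 15.860 + 46.4 = 64.97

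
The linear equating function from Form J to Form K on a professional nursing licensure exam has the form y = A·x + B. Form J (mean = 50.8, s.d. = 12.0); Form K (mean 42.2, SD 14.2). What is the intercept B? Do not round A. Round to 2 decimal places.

-17.91

A = SD_Y / SD_X = 14.2 / 12.0 = 1.183333
B = M_Y − A·M_X = 42.2 − 1.183333 × 50.8 = -17.91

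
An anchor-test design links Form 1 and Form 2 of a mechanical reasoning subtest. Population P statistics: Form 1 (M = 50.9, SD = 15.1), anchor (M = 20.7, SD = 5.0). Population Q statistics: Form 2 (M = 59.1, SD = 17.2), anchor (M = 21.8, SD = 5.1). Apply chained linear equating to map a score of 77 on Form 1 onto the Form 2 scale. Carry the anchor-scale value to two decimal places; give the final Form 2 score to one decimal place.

Form 1 → anchor (Population P): v = (5.0/15.1)(77 − 50.9) + 20.7 = 29.34
anchor → Form 2 (Population Q): y = (17.2/5.1)(29.34 − 21.8) + 59.1 = 84.5

84.5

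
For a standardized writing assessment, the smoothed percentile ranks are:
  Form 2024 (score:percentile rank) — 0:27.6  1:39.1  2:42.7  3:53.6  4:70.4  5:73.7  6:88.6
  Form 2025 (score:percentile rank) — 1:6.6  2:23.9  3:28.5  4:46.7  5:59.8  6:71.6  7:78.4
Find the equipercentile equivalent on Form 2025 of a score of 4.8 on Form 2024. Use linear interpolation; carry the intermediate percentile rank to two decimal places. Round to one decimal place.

PR of 4.8 on Form 2024: 70.4 + (4.8 − 4)/(5 − 4) × (73.7 − 70.4) = 73.04
On Form 2025, PR 73.04 falls between score 6 (PR 71.6) and 7 (PR 78.4).
Interpolate: 6 + (73.04 − 71.6)/(78.4 − 71.6) × (7 − 6) = 6.2

6.2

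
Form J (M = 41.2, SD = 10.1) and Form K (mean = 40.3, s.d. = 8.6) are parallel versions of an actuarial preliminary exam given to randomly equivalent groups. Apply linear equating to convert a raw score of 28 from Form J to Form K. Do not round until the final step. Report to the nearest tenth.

29.1

Linear equating: y = (SD_Y/SD_X)(x − M_X) + M_Y
y = (8.6/10.1)(28 − 41.2) + 40.3
y = 0.851485 × -13.2 + 40.3 = -11.2396 + 40.3 = 29.1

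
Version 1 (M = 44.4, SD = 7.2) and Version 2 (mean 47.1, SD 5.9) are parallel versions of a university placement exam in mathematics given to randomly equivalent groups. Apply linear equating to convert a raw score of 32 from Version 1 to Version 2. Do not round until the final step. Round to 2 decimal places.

Linear equating: y = (SD_Y/SD_X)(x − M_X) + M_Y
y = (5.9/7.2)(32 − 44.4) + 47.1
y = 0.819444 × -12.4 + 47.1 = -10.1611 + 47.1 = 36.94

36.94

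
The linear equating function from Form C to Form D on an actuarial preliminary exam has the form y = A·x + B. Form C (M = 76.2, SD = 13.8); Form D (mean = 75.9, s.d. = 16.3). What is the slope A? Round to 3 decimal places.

A = SD_Y / SD_X = 16.3 / 13.8 = 1.181

1.181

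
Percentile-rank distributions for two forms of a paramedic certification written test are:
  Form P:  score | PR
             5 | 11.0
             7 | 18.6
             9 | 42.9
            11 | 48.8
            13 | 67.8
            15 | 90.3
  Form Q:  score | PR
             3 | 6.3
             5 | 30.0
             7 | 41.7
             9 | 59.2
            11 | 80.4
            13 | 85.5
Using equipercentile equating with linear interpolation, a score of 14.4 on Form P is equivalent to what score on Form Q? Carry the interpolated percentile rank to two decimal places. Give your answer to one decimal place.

12.2

PR of 14.4 on Form P: 67.8 + (14.4 − 13)/(15 − 13) × (90.3 − 67.8) = 83.55
On Form Q, PR 83.55 falls between score 11 (PR 80.4) and 13 (PR 85.5).
Interpolate: 11 + (83.55 − 80.4)/(85.5 − 80.4) × (13 − 11) = 12.2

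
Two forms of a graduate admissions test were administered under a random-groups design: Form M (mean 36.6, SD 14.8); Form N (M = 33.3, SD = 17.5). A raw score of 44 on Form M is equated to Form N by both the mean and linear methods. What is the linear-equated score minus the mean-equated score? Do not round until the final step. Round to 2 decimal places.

1.35

Mean-equated: 44 + (33.3 − 36.6) = 40.70
Linear-equated: (17.5/14.8)(44 − 36.6) + 33.3 = 42.050
Difference = 42.050 − 40.70 = 1.35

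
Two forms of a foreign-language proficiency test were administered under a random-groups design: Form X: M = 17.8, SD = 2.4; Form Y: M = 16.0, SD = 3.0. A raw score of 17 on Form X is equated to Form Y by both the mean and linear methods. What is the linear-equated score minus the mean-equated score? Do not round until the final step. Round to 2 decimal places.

-0.20

Mean-equated: 17 + (16.0 − 17.8) = 15.20
Linear-equated: (3.0/2.4)(17 − 17.8) + 16.0 = 15.000
Difference = 15.000 − 15.20 = -0.20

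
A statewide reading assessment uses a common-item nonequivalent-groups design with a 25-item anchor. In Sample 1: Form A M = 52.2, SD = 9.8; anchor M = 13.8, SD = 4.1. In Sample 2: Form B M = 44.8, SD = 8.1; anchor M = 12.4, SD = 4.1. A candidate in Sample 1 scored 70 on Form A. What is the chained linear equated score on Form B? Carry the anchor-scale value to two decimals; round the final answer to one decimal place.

Form A → anchor (Sample 1): v = (4.1/9.8)(70 − 52.2) + 13.8 = 21.25
anchor → Form B (Sample 2): y = (8.1/4.1)(21.25 − 12.4) + 44.8 = 62.3

62.3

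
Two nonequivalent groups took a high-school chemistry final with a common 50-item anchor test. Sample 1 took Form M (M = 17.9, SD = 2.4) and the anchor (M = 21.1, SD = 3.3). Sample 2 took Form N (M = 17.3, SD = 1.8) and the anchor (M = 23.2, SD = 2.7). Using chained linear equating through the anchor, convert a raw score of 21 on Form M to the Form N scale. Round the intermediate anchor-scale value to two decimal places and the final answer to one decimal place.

Form M → anchor (Sample 1): v = (3.3/2.4)(21 − 17.9) + 21.1 = 25.36
anchor → Form N (Sample 2): y = (1.8/2.7)(25.36 − 23.2) + 17.3 = 18.7

18.7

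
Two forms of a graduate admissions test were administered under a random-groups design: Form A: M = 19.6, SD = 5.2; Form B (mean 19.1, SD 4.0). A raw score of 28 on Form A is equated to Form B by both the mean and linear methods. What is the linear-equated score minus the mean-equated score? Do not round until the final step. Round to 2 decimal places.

Mean-equated: 28 + (19.1 − 19.6) = 27.50
Linear-equated: (4.0/5.2)(28 − 19.6) + 19.1 = 25.562
Difference = 25.562 − 27.50 = -1.94

-1.94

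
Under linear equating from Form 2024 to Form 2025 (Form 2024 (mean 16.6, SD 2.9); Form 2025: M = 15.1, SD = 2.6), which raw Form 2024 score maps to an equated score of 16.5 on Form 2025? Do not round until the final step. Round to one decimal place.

Invert y = (SD_Y/SD_X)(x − M_X) + M_Y:
x = (SD_X/SD_Y)(y − M_Y) + M_X = (2.9/2.6)(16.5 − 15.1) + 16.6
x = 1.115385 × 1.400 + 16.6 = 18.2

18.2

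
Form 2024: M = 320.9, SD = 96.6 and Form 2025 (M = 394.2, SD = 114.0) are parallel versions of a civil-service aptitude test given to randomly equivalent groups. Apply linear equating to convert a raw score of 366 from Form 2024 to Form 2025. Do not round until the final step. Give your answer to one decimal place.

447.4

Linear equating: y = (SD_Y/SD_X)(x − M_X) + M_Y
y = (114.0/96.6)(366 − 320.9) + 394.2
y = 1.180124 × 45.1 + 394.2 = 53.2236 + 394.2 = 447.4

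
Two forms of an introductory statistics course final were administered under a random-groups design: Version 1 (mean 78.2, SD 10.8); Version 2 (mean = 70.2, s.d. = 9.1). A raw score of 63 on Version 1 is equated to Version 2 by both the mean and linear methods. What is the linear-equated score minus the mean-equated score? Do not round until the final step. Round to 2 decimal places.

Mean-equated: 63 + (70.2 − 78.2) = 55.00
Linear-equated: (9.1/10.8)(63 − 78.2) + 70.2 = 57.393
Difference = 57.393 − 55.00 = 2.39

2.39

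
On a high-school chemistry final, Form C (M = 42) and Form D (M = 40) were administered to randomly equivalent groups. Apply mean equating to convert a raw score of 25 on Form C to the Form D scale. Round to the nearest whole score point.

Mean equating: y = x + (M_Y − M_X) = 25 + (40 − 42) = 23

23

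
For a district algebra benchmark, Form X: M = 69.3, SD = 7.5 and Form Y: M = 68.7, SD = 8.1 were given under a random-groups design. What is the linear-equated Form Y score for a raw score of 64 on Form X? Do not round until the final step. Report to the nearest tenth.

Linear equating: y = (SD_Y/SD_X)(x − M_X) + M_Y
y = (8.1/7.5)(64 − 69.3) + 68.7
y = 1.080000 × -5.3 + 68.7 = -5.7240 + 68.7 = 63.0

63.0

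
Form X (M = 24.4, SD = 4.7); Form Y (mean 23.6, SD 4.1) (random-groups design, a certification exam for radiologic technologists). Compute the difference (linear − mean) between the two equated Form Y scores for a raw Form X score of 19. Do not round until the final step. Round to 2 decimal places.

0.69

Mean-equated: 19 + (23.6 − 24.4) = 18.20
Linear-equated: (4.1/4.7)(19 − 24.4) + 23.6 = 18.889
Difference = 18.889 − 18.20 = 0.69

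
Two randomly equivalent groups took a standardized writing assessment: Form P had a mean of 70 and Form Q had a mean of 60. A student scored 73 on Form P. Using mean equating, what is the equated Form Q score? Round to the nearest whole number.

63

Mean equating: y = x + (M_Y − M_X) = 73 + (60 − 70) = 63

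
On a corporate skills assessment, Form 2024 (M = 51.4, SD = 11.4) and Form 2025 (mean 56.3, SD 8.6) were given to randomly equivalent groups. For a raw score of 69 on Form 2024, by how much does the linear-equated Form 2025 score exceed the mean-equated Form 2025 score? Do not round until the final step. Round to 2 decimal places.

-4.32

Mean-equated: 69 + (56.3 − 51.4) = 73.90
Linear-equated: (8.6/11.4)(69 − 51.4) + 56.3 = 69.577
Difference = 69.577 − 73.90 = -4.32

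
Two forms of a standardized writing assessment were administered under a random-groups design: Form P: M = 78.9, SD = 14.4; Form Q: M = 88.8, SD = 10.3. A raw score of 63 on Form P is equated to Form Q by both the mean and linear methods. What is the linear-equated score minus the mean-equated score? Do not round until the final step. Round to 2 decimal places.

Mean-equated: 63 + (88.8 − 78.9) = 72.90
Linear-equated: (10.3/14.4)(63 − 78.9) + 88.8 = 77.427
Difference = 77.427 − 72.90 = 4.53

4.53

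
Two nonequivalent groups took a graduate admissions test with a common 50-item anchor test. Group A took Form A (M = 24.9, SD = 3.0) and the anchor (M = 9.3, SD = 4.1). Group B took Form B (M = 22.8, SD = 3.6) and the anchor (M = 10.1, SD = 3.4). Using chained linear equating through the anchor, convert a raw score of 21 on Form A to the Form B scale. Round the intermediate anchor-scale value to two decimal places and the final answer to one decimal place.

Form A → anchor (Group A): v = (4.1/3.0)(21 − 24.9) + 9.3 = 3.97
anchor → Form B (Group B): y = (3.6/3.4)(3.97 − 10.1) + 22.8 = 16.3

16.3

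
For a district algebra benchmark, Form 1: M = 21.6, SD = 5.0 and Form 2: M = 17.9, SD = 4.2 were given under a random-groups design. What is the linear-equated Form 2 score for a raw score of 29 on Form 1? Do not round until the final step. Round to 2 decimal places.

24.12

Linear equating: y = (SD_Y/SD_X)(x − M_X) + M_Y
y = (4.2/5.0)(29 − 21.6) + 17.9
y = 0.840000 × 7.4 + 17.9 = 6.2160 + 17.9 = 24.12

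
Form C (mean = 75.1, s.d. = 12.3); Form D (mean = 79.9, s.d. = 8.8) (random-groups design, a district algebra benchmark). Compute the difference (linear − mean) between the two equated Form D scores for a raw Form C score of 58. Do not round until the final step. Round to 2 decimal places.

4.87

Mean-equated: 58 + (79.9 − 75.1) = 62.80
Linear-equated: (8.8/12.3)(58 − 75.1) + 79.9 = 67.666
Difference = 67.666 − 62.80 = 4.87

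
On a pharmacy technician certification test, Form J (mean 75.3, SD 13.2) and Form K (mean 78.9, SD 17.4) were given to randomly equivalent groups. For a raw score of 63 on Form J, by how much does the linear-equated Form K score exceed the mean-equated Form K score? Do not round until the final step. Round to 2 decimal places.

-3.91

Mean-equated: 63 + (78.9 − 75.3) = 66.60
Linear-equated: (17.4/13.2)(63 − 75.3) + 78.9 = 62.686
Difference = 62.686 − 66.60 = -3.91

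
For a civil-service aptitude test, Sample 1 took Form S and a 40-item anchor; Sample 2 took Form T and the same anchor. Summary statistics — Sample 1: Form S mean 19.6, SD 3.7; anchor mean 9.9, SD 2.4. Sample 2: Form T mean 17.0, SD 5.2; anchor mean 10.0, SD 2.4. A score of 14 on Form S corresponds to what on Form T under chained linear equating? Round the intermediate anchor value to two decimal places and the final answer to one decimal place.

Form S → anchor (Sample 1): v = (2.4/3.7)(14 − 19.6) + 9.9 = 6.27
anchor → Form T (Sample 2): y = (5.2/2.4)(6.27 − 10.0) + 17.0 = 8.9

8.9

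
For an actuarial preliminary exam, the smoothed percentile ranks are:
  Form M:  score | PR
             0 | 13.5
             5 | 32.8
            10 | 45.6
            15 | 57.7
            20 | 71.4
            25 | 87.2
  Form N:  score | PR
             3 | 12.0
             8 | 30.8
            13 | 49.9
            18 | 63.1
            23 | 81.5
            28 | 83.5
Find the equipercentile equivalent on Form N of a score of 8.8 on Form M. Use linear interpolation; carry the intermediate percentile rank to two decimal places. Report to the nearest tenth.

PR of 8.8 on Form M: 32.8 + (8.8 − 5)/(10 − 5) × (45.6 − 32.8) = 42.53
On Form N, PR 42.53 falls between score 8 (PR 30.8) and 13 (PR 49.9).
Interpolate: 8 + (42.53 − 30.8)/(49.9 − 30.8) × (13 − 8) = 11.1

11.1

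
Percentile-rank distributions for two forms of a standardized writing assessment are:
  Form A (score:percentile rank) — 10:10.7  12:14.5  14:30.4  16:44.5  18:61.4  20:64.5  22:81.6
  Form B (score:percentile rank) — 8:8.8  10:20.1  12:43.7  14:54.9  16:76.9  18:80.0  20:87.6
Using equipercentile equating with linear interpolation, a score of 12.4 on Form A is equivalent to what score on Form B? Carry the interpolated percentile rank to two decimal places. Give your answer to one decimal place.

9.6

PR of 12.4 on Form A: 14.5 + (12.4 − 12)/(14 − 12) × (30.4 − 14.5) = 17.68
On Form B, PR 17.68 falls between score 8 (PR 8.8) and 10 (PR 20.1).
Interpolate: 8 + (17.68 − 8.8)/(20.1 − 8.8) × (10 − 8) = 9.6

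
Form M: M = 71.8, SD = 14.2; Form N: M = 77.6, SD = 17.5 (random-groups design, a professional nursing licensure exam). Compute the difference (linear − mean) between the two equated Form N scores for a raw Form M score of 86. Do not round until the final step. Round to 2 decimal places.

Mean-equated: 86 + (77.6 − 71.8) = 91.80
Linear-equated: (17.5/14.2)(86 − 71.8) + 77.6 = 95.100
Difference = 95.100 − 91.80 = 3.30

3.30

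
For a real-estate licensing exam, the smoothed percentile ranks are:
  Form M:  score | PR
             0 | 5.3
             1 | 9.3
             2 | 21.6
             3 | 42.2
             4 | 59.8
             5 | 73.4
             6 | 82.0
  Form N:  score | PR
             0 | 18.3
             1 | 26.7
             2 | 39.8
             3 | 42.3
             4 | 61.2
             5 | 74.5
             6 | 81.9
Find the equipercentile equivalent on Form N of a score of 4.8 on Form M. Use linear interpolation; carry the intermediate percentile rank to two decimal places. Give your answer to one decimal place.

4.7

PR of 4.8 on Form M: 59.8 + (4.8 − 4)/(5 − 4) × (73.4 − 59.8) = 70.68
On Form N, PR 70.68 falls between score 4 (PR 61.2) and 5 (PR 74.5).
Interpolate: 4 + (70.68 − 61.2)/(74.5 − 61.2) × (5 − 4) = 4.7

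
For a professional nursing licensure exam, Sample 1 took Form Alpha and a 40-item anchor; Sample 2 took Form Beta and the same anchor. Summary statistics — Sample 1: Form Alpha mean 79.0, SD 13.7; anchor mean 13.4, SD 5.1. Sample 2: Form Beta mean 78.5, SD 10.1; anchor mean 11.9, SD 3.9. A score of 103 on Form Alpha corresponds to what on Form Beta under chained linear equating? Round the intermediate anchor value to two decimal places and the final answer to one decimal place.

105.5

Form Alpha → anchor (Sample 1): v = (5.1/13.7)(103 − 79.0) + 13.4 = 22.33
anchor → Form Beta (Sample 2): y = (10.1/3.9)(22.33 − 11.9) + 78.5 = 105.5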